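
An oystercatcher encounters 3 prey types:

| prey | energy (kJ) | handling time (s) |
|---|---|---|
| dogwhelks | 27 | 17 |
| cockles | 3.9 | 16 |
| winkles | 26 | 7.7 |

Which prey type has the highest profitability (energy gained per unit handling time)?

Profitability E/h (kJ/s): dogwhelks = 27/17 = 1.59, cockles = 3.9/16 = 0.244, winkles = 26/7.7 = 3.38.
Ranked: winkles > dogwhelks > cockles.

winkles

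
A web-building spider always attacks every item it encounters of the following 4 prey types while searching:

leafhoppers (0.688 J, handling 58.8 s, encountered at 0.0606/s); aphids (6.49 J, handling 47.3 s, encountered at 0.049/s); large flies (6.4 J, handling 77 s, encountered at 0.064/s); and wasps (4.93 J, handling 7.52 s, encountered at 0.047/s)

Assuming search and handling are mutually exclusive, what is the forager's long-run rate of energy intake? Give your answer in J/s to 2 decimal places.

R = (0.0606×0.688 + 0.049×6.49 + 0.064×6.4 + 0.047×4.93) / (1 + 0.0606×58.8 + 0.049×47.3 + 0.064×77 + 0.047×7.52) = 1.001/12.16 = 0.0823 J/s.

0.08 J/s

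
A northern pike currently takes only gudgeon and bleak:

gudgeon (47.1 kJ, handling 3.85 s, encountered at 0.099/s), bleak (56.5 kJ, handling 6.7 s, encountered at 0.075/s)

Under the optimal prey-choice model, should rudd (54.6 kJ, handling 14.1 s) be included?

Intake rate on the current diet: R = (0.099×47.1 + 0.075×56.5) / (1 + 0.099×3.85 + 0.075×6.7) = 8.9/1.884 = 4.725 kJ/s.
rudd: E/h = 54.6/14.1 = 3.872 kJ/s.
Since 3.872 < R, time spent handling rudd is better spent searching.

No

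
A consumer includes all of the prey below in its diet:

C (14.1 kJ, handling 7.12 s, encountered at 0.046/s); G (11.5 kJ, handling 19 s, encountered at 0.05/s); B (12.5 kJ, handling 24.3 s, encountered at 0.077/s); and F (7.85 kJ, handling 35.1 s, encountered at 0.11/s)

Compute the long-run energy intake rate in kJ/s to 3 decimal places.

0.381 kJ/s

R = Σλ_iE_i / (1 + Σλ_ih_i)
Numerator: 0.046×14.1 + 0.05×11.5 + 0.077×12.5 + 0.11×7.85 = 3.05
Denominator: 1 + 0.046×7.12 + 0.05×19 + 0.077×24.3 + 0.11×35.1 = 8.01
R = 3.05/8.01 = 0.3807 kJ/s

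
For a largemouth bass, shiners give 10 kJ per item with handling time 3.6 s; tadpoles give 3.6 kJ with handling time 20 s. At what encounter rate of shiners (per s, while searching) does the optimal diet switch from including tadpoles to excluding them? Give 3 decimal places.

0.019 per s

The zero-one rule: include tadpoles iff E₂/h₂ > λE₁/(1+λh₁). Equality gives the switch point.
λE₁h₂ = E₂ + λE₂h₁ ⇒ λ = E₂/(E₁h₂ − E₂h₁) = 3.6/(200 − 12.96) = 0.01925 per s.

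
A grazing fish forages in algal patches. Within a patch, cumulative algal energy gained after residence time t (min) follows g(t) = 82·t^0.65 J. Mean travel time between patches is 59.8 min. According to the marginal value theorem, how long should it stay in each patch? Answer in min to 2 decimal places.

111.06 min

Maximise g(t)/(T+t): set derivative to zero → g'(t)(T+t) = g(t).
g'(t) = 0.65·82·t^-0.35. Setting 0.65·82·t^-0.35 = 82·t^0.65/(59.8+t) gives 0.65(59.8+t) = t, so 0.35·t = 0.65×59.8.
t* = 0.65×59.8/0.35 = 111.1 min.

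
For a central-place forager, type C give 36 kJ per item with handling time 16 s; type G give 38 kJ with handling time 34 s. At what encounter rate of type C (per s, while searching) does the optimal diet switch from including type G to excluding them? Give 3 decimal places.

At the threshold, the rate on type C alone equals the profitability of type G: λ·36/(1 + λ·16) = 38/34 = 1.118.
Rearranging, λ(36 − 1.118×16) = 1.118, so λ = 1.118/18.12 = 0.06169 per s.

0.062 per s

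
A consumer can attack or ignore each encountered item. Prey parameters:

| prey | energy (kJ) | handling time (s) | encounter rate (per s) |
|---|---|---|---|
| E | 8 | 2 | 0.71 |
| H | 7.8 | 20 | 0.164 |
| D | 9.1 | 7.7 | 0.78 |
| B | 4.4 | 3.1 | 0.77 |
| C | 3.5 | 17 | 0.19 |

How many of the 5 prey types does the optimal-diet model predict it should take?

1

Rank by E/h (kJ/s): E 4, B 1.42, D 1.18, H 0.39, C 0.206. Include each in turn until the next type's E/h falls below the running intake rate.
Rate on top 1: 2.347. B: 1.42 < 2.347 → exclude; stop.
Optimal diet: E — 1 of 5 types.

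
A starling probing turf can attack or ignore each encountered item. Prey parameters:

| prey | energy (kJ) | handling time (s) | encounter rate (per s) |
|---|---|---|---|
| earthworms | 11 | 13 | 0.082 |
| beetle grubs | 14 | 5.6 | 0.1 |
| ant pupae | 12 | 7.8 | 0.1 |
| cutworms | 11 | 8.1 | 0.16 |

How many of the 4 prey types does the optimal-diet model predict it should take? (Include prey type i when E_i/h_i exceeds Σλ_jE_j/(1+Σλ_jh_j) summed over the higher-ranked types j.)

3

Profitabilities (E/h, kJ/s): beetle grubs 2.5, ant pupae 1.54, cutworms 1.36, earthworms 0.846. Add prey in this order while the next type's profitability exceeds the intake rate on those already taken.
Rate on top 1: 0.8974. ant pupae: 1.54 > 0.8974 → include.
Rate on top 2: 1.111. cutworms: 1.36 > 1.111 → include.
Rate on top 3: 1.199. earthworms: 0.846 < 1.199 → exclude; stop.
Optimal diet: beetle grubs, ant pupae, cutworms — 3 of 4 types.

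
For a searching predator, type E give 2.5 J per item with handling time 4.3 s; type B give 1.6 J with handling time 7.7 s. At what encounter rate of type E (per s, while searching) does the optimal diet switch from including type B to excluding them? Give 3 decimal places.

0.129 per s

The zero-one rule: include type B iff E₂/h₂ > λE₁/(1+λh₁). Equality gives the switch point.
λE₁h₂ = E₂ + λE₂h₁ ⇒ λ = E₂/(E₁h₂ − E₂h₁) = 1.6/(19.25 − 6.88) = 0.1293 per s.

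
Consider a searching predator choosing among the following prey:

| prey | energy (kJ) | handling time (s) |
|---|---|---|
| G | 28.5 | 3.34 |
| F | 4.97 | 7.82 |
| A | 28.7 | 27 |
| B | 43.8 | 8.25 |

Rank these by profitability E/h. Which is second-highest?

In descending order of E/h:
G: 28.5/3.34 = 8.53 kJ/s
B: 43.8/8.25 = 5.31 kJ/s
A: 28.7/27 = 1.06 kJ/s
F: 4.97/7.82 = 0.636 kJ/s

B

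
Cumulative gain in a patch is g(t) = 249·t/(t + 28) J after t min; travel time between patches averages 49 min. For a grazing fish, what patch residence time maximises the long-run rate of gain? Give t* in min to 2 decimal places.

Maximise g(t)/(T+t): set derivative to zero → g'(t)(T+t) = g(t).
g'(t) = 249·28/(t + 28)². Setting 249·28/(t+28)² = 249t/[(t+28)(49+t)] gives 28(49+t) = t(t+28), so t² = 28×49 = 1372.
t* = √1372 = 37.04 min.

37.04 min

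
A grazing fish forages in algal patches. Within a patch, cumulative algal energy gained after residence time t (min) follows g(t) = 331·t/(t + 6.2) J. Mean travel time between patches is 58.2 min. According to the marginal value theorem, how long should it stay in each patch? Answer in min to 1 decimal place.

Maximise g(t)/(T+t): set derivative to zero → g'(t)(T+t) = g(t).
g'(t) = 331·6.2/(t + 6.2)². Setting 331·6.2/(t+6.2)² = 331t/[(t+6.2)(58.2+t)] gives 6.2(58.2+t) = t(t+6.2), so t² = 6.2×58.2 = 360.8.
t* = √360.8 = 19 min.

19.0 min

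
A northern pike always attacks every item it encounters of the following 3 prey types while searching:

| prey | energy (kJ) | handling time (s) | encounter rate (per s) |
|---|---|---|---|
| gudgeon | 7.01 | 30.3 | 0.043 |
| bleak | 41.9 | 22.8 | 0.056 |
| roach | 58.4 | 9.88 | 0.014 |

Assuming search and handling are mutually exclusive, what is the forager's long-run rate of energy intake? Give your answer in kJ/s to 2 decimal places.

0.93 kJ/s

Energy encountered per unit search time: 0.043×7.01 + 0.056×41.9 + 0.014×58.4 = 3.465 kJ/s.
Handling time per unit search time: 0.043×30.3 + 0.056×22.8 + 0.014×9.88 = 2.718.
Rate = 3.465/(1 + 2.718) = 0.9321 kJ/s.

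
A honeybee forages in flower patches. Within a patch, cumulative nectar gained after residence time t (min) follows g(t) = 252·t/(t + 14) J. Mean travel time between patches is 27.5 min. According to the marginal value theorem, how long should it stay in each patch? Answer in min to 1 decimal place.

19.6 min

By the marginal value theorem, leave when the instantaneous gain rate g'(t) equals the habitat-wide average g(t)/(T + t).
g'(t) = 252·14/(t + 14)². Setting 252·14/(t+14)² = 252t/[(t+14)(27.5+t)] gives 14(27.5+t) = t(t+14), so t² = 14×27.5 = 385.
t* = √385 = 19.62 min.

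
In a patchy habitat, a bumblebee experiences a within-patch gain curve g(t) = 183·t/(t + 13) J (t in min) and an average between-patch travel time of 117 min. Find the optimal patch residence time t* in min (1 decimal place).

Maximise g(t)/(T+t): set derivative to zero → g'(t)(T+t) = g(t).
g'(t) = 183·13/(t + 13)². Setting 183·13/(t+13)² = 183t/[(t+13)(117+t)] gives 13(117+t) = t(t+13), so t² = 13×117 = 1521.
t* = √1521 = 39 min.

39.0 min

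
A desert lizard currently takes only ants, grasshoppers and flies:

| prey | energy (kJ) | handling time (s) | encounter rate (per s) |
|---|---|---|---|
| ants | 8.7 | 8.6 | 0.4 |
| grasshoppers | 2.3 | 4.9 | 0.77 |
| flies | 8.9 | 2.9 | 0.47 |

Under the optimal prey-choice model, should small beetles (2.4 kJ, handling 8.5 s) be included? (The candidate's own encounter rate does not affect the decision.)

On ants, grasshoppers and flies alone, R = ΣλE/(1+Σλh) = 9.434/9.576 = 0.9852 kJ/s.
small beetles: E/h = 2.4/8.5 = 0.2824 kJ/s.
Since 0.2824 < R, time spent handling small beetles is better spent searching.

No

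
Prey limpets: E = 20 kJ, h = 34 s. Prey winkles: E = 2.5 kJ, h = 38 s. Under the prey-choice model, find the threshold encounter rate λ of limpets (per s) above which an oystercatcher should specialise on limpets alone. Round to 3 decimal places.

The zero-one rule: include winkles iff E₂/h₂ > λE₁/(1+λh₁). Equality gives the switch point.
λE₁h₂ = E₂ + λE₂h₁ ⇒ λ = E₂/(E₁h₂ − E₂h₁) = 2.5/(760 − 85) = 0.003704 per s.

0.004 per s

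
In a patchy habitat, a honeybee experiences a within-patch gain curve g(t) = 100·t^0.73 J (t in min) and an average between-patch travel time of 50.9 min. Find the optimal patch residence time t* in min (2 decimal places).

137.62 min

Maximise g(t)/(T+t): set derivative to zero → g'(t)(T+t) = g(t).
g'(t) = 0.73·100·t^-0.27. Setting 0.73·100·t^-0.27 = 100·t^0.73/(50.9+t) gives 0.73(50.9+t) = t, so 0.27·t = 0.73×50.9.
t* = 0.73×50.9/0.27 = 137.6 min.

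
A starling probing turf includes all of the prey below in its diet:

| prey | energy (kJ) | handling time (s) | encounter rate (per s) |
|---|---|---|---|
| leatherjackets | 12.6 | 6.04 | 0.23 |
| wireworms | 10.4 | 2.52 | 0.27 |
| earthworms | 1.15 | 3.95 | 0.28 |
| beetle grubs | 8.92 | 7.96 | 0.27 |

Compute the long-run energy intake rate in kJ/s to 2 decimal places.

1.33 kJ/s

Energy encountered per unit search time: 0.23×12.6 + 0.27×10.4 + 0.28×1.15 + 0.27×8.92 = 8.436 kJ/s.
Handling time per unit search time: 0.23×6.04 + 0.27×2.52 + 0.28×3.95 + 0.27×7.96 = 5.325.
Rate = 8.436/(1 + 5.325) = 1.334 kJ/s.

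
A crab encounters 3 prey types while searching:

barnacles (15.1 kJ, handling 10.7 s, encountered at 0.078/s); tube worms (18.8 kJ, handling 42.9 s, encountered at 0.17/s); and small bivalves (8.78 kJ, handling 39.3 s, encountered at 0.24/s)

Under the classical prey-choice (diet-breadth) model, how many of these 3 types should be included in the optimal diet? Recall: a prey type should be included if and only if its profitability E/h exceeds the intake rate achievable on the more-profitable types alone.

Profitabilities (E/h, kJ/s): barnacles 1.41, tube worms 0.438, small bivalves 0.223. Add prey in this order while the next type's profitability exceeds the intake rate on those already taken.
Rate on top 1: 0.642. tube worms: 0.438 < 0.642 → exclude; stop.
Optimal diet: barnacles — 1 of 3 types.

1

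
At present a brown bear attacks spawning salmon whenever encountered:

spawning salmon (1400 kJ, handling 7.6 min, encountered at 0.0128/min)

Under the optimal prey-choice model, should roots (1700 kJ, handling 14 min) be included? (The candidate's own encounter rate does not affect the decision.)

Current rate: (0.0128×1400)/(1 + 0.0128×7.6) = 16.33 kJ/min.
Profitability of roots: 1700/14 = 121.4 kJ/min.
121.4 > 16.33, so adding roots raises the average — include it.

Yes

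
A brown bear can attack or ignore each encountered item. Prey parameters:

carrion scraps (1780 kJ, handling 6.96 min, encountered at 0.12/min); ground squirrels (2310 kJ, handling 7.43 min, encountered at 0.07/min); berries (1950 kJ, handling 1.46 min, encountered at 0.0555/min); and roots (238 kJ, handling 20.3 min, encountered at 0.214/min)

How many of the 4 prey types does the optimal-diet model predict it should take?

3

Profitabilities (E/h, kJ/min): berries 1.34e+03, ground squirrels 311, carrion scraps 256, roots 11.7. Add prey in this order while the next type's profitability exceeds the intake rate on those already taken.
Rate on top 1: 100.1. ground squirrels: 311 > 100.1 → include.
Rate on top 2: 168.6. carrion scraps: 256 > 168.6 → include.
Rate on top 3: 198.5. roots: 11.7 < 198.5 → exclude; stop.
Optimal diet: berries, ground squirrels, carrion scraps — 3 of 4 types.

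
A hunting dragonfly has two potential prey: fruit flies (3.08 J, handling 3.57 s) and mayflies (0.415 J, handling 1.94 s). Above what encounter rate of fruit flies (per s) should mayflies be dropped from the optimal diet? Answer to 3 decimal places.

0.092 per s

Drop mayflies once their profitability E₂/h₂ falls below the rate achievable on fruit flies alone: E₂/h₂ = λE₁/(1 + λh₁).
Solve for λ: λE₁h₂ = E₂(1 + λh₁) → λ(E₁h₂ − E₂h₁) = E₂ → λ = E₂/(E₁h₂ − E₂h₁).
λ = 0.415/(3.08×1.94 − 0.415×3.57) = 0.415/4.494 = 0.09235 per s.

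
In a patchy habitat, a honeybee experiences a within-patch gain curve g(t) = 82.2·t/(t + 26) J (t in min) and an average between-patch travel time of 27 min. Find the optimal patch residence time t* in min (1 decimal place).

26.5 min

Optimal t* satisfies g'(t*) = g(t*)/(T + t*).
g'(t) = 82.2·26/(t + 26)². Setting 82.2·26/(t+26)² = 82.2t/[(t+26)(27+t)] gives 26(27+t) = t(t+26), so t² = 26×27 = 702.
t* = √702 = 26.5 min.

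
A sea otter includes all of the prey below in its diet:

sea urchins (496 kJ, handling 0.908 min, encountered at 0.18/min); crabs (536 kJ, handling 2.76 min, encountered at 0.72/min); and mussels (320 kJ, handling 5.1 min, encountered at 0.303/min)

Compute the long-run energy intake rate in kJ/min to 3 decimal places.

121.841 kJ/min

R = Σλ_iE_i / (1 + Σλ_ih_i)
Numerator: 0.18×496 + 0.72×536 + 0.303×320 = 572.2
Denominator: 1 + 0.18×0.908 + 0.72×2.76 + 0.303×5.1 = 4.696
R = 572.2/4.696 = 121.8 kJ/min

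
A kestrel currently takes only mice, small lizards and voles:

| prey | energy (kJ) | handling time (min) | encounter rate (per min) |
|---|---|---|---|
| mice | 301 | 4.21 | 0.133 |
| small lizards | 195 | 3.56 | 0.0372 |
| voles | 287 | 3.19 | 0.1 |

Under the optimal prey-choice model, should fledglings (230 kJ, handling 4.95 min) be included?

Yes

On mice, small lizards and voles alone, R = ΣλE/(1+Σλh) = 75.99/2.011 = 37.78 kJ/min.
fledglings: E/h = 230/4.95 = 46.46 kJ/min.
46.46 > 37.78, so adding fledglings raises the average — include it.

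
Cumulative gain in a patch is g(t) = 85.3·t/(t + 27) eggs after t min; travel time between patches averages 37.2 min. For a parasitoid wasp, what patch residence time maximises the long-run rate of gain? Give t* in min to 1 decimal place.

Maximise g(t)/(T+t): set derivative to zero → g'(t)(T+t) = g(t).
g'(t) = 85.3·27/(t + 27)². Setting 85.3·27/(t+27)² = 85.3t/[(t+27)(37.2+t)] gives 27(37.2+t) = t(t+27), so t² = 27×37.2 = 1004.
t* = √1004 = 31.69 min.

31.7 min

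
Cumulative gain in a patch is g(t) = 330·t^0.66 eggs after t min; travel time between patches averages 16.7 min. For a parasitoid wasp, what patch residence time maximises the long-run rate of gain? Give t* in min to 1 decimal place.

32.4 min

Maximise g(t)/(T+t): set derivative to zero → g'(t)(T+t) = g(t).
g'(t) = 0.66·330·t^-0.34. Setting 0.66·330·t^-0.34 = 330·t^0.66/(16.7+t) gives 0.66(16.7+t) = t, so 0.34·t = 0.66×16.7.
t* = 0.66×16.7/0.34 = 32.42 min.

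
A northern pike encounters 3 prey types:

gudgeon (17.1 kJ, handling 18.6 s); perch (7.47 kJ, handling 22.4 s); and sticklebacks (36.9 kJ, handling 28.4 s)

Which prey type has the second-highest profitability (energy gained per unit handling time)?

gudgeon

Profitability E/h (kJ/s): gudgeon = 17.1/18.6 = 0.919, perch = 7.47/22.4 = 0.333, sticklebacks = 36.9/28.4 = 1.3.
Ranked: sticklebacks > gudgeon > perch.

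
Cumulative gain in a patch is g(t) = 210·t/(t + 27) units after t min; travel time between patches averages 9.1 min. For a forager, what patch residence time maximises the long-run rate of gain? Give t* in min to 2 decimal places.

15.67 min

Maximise g(t)/(T+t): set derivative to zero → g'(t)(T+t) = g(t).
g'(t) = 210·27/(t + 27)². Setting 210·27/(t+27)² = 210t/[(t+27)(9.1+t)] gives 27(9.1+t) = t(t+27), so t² = 27×9.1 = 245.7.
t* = √245.7 = 15.67 min.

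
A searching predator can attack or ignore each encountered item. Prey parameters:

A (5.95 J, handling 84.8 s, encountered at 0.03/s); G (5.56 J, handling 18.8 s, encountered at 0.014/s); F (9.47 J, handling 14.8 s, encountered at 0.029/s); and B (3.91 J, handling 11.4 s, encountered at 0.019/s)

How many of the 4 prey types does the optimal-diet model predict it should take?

Profitabilities (E/h, J/s): F 0.64, B 0.343, G 0.296, A 0.0702. Add prey in this order while the next type's profitability exceeds the intake rate on those already taken.
Rate on top 1: 0.1922. B: 0.343 > 0.1922 → include.
Rate on top 2: 0.212. G: 0.296 > 0.212 → include.
Rate on top 3: 0.2236. A: 0.0702 < 0.2236 → exclude; stop.
Optimal diet: F, B, G — 3 of 4 types.

3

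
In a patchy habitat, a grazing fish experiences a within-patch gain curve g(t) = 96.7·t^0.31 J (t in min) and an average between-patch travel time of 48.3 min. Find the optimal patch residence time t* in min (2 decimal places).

21.70 min

Optimal t* satisfies g'(t*) = g(t*)/(T + t*).
g'(t) = 0.31·96.7·t^-0.69. Setting 0.31·96.7·t^-0.69 = 96.7·t^0.31/(48.3+t) gives 0.31(48.3+t) = t, so 0.69·t = 0.31×48.3.
t* = 0.31×48.3/0.69 = 21.7 min.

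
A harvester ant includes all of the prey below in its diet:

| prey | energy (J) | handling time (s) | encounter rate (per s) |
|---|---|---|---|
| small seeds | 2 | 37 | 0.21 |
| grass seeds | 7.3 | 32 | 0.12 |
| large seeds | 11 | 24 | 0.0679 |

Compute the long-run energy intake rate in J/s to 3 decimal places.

R = (0.21×2 + 0.12×7.3 + 0.0679×11) / (1 + 0.21×37 + 0.12×32 + 0.0679×24) = 2.043/14.24 = 0.1435 J/s.

0.143 J/s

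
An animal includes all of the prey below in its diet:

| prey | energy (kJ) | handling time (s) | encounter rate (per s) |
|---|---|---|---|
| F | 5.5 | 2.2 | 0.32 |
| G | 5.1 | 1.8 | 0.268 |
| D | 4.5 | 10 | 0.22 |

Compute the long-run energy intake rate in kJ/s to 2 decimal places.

0.94 kJ/s

R = (0.32×5.5 + 0.268×5.1 + 0.22×4.5) / (1 + 0.32×2.2 + 0.268×1.8 + 0.22×10) = 4.117/4.386 = 0.9385 kJ/s.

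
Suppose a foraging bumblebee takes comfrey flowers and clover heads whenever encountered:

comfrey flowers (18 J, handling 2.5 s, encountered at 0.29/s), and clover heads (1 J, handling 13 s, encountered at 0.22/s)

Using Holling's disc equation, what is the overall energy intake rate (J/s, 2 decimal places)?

Energy encountered per unit search time: 0.29×18 + 0.22×1 = 5.44 J/s.
Handling time per unit search time: 0.29×2.5 + 0.22×13 = 3.585.
Rate = 5.44/(1 + 3.585) = 1.186 J/s.

1.19 J/s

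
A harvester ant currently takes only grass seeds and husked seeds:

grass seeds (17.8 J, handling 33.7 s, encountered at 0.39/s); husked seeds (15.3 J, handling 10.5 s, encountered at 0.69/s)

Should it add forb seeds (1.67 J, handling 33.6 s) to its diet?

On grass seeds and husked seeds alone, R = ΣλE/(1+Σλh) = 17.5/21.39 = 0.8182 J/s.
Profitability of forb seeds: 1.67/33.6 = 0.0497 J/s.
0.0497 < 0.8182, so adding forb seeds would lower the average — exclude it.

No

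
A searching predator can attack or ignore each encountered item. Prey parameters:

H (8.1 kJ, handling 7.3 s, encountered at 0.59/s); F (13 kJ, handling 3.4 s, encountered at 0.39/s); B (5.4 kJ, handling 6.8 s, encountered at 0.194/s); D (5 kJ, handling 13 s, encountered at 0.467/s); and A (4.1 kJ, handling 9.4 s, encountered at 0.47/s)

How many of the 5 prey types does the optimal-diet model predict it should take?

E/h in descending order: F 3.82, H 1.11, B 0.794, A 0.436, D 0.385 kJ/s. The optimal diet is the largest prefix of this list for which every included type satisfies E_i/h_i > R on the types above it.
Rate on top 1: 2.18. H: 1.11 < 2.18 → exclude; stop.
Optimal diet: F — 1 of 5 types.

1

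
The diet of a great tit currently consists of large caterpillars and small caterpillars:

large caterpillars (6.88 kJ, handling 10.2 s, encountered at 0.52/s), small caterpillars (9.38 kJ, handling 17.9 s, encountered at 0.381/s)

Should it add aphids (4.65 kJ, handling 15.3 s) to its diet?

Current rate: (0.52×6.88 + 0.381×9.38)/(1 + 0.52×10.2 + 0.381×17.9) = 0.5449 kJ/s.
Profitability of aphids: 4.65/15.3 = 0.3039 kJ/s.
Since 0.3039 < R, time spent handling aphids is better spent searching.

No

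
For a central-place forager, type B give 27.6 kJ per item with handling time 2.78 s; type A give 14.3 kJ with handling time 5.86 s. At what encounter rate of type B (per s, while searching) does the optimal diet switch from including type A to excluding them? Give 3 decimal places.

0.117 per s

Drop type A once their profitability E₂/h₂ falls below the rate achievable on type B alone: E₂/h₂ = λE₁/(1 + λh₁).
Solve for λ: λE₁h₂ = E₂(1 + λh₁) → λ(E₁h₂ − E₂h₁) = E₂ → λ = E₂/(E₁h₂ − E₂h₁).
λ = 14.3/(27.6×5.86 − 14.3×2.78) = 14.3/122 = 0.1172 per s.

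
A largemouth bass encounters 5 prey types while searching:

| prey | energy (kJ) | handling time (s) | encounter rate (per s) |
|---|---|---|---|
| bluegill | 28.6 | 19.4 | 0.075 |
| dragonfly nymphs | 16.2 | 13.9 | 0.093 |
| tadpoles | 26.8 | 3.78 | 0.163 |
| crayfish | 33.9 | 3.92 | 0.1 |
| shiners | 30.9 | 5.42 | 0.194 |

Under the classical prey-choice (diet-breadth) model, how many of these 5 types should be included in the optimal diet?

Profitabilities (E/h, kJ/s): crayfish 8.65, tadpoles 7.09, shiners 5.7, bluegill 1.47, dragonfly nymphs 1.17. Add prey in this order while the next type's profitability exceeds the intake rate on those already taken.
Rate on top 1: 2.435. tadpoles: 7.09 > 2.435 → include.
Rate on top 2: 3.863. shiners: 5.7 > 3.863 → include.
Rate on top 3: 4.495. bluegill: 1.47 < 4.495 → exclude; stop.
Optimal diet: crayfish, tadpoles, shiners — 3 of 5 types.

3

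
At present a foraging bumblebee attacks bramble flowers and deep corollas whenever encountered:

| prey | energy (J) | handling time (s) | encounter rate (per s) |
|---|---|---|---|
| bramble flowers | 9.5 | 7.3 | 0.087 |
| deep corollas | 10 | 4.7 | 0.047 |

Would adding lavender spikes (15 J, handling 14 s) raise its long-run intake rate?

Intake rate on the current diet: R = (0.087×9.5 + 0.047×10) / (1 + 0.087×7.3 + 0.047×4.7) = 1.296/1.856 = 0.6985 J/s.
lavender spikes: E/h = 15/14 = 1.071 J/s.
1.071 > 0.6985, so adding lavender spikes raises the average — include it.

Yes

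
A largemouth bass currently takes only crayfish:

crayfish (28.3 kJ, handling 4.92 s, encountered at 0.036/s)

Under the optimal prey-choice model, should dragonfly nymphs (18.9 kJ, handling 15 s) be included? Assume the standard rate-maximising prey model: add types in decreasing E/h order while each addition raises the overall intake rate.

Current rate: (0.036×28.3)/(1 + 0.036×4.92) = 0.8655 kJ/s.
Profitability of dragonfly nymphs: 18.9/15 = 1.26 kJ/s.
Since 1.26 > R, including dragonfly nymphs increases the long-run rate.

Yes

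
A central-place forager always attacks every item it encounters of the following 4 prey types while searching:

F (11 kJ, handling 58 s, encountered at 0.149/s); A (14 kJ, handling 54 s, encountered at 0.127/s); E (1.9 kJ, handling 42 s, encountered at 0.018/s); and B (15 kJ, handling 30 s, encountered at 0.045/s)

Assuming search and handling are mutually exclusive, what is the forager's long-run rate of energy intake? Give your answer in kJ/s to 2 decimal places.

0.22 kJ/s

Energy encountered per unit search time: 0.149×11 + 0.127×14 + 0.018×1.9 + 0.045×15 = 4.126 kJ/s.
Handling time per unit search time: 0.149×58 + 0.127×54 + 0.018×42 + 0.045×30 = 17.61.
Rate = 4.126/(1 + 17.61) = 0.2218 kJ/s.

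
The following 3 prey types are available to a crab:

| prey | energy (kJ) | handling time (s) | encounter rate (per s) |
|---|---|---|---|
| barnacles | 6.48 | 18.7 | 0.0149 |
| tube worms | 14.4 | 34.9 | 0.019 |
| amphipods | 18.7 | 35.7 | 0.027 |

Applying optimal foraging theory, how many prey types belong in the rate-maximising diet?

3

Rank by E/h (kJ/s): amphipods 0.524, tube worms 0.413, barnacles 0.347. Include each in turn until the next type's E/h falls below the running intake rate.
Rate on top 1: 0.2571. tube worms: 0.413 > 0.2571 → include.
Rate on top 2: 0.2963. barnacles: 0.347 > 0.2963 → include.
Optimal diet: amphipods, tube worms, barnacles — 3 of 3 types.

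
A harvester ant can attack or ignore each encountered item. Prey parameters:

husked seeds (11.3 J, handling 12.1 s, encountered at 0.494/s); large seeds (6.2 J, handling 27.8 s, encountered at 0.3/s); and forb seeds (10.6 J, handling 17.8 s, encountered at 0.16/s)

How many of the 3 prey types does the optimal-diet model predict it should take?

1

E/h in descending order: husked seeds 0.934, forb seeds 0.596, large seeds 0.223 J/s. The optimal diet is the largest prefix of this list for which every included type satisfies E_i/h_i > R on the types above it.
Rate on top 1: 0.8. forb seeds: 0.596 < 0.8 → exclude; stop.
Optimal diet: husked seeds — 1 of 3 types.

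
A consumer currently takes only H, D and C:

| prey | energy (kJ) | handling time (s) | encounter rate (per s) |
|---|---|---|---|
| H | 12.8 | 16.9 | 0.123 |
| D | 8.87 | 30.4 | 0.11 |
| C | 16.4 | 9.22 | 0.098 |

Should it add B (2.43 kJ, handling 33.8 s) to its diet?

No

On H, D and C alone, R = ΣλE/(1+Σλh) = 4.157/7.326 = 0.5675 kJ/s.
Profitability of B: 2.43/33.8 = 0.07189 kJ/s.
0.07189 < 0.5675, so adding B would lower the average — exclude it.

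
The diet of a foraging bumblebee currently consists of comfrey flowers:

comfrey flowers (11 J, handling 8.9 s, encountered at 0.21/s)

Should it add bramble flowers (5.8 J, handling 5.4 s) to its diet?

Yes

On comfrey flowers alone, R = ΣλE/(1+Σλh) = 2.31/2.869 = 0.8052 J/s.
bramble flowers: E/h = 5.8/5.4 = 1.074 J/s.
Since 1.074 > R, including bramble flowers increases the long-run rate.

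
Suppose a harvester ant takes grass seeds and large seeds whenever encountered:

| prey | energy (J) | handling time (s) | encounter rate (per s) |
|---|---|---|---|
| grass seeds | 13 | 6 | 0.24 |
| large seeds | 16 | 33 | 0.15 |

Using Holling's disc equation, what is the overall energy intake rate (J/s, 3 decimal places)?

R = (0.24×13 + 0.15×16) / (1 + 0.24×6 + 0.15×33) = 5.52/7.39 = 0.747 J/s.

0.747 J/s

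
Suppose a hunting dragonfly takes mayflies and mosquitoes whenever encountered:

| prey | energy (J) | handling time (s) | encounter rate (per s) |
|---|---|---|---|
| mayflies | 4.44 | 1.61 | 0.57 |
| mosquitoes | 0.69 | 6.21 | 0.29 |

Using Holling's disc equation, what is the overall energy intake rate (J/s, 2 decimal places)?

0.73 J/s

Energy encountered per unit search time: 0.57×4.44 + 0.29×0.69 = 2.731 J/s.
Handling time per unit search time: 0.57×1.61 + 0.29×6.21 = 2.719.
Rate = 2.731/(1 + 2.719) = 0.7344 J/s.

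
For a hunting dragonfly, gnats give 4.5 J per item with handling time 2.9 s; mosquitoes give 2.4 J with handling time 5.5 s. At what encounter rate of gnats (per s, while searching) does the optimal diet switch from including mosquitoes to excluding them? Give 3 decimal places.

The zero-one rule: include mosquitoes iff E₂/h₂ > λE₁/(1+λh₁). Equality gives the switch point.
λE₁h₂ = E₂ + λE₂h₁ ⇒ λ = E₂/(E₁h₂ − E₂h₁) = 2.4/(24.75 − 6.96) = 0.1349 per s.

0.135 per s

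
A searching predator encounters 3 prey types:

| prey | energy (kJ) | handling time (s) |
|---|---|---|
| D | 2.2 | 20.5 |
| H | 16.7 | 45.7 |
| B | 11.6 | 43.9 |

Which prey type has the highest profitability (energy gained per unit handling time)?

H

Profitability E/h (kJ/s): D = 2.2/20.5 = 0.107, H = 16.7/45.7 = 0.365, B = 11.6/43.9 = 0.264.
Ranked: H > B > D.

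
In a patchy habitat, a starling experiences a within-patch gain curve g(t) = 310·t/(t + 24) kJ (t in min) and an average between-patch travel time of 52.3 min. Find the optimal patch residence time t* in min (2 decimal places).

35.43 min

Optimal t* satisfies g'(t*) = g(t*)/(T + t*).
g'(t) = 310·24/(t + 24)². Setting 310·24/(t+24)² = 310t/[(t+24)(52.3+t)] gives 24(52.3+t) = t(t+24), so t² = 24×52.3 = 1255.
t* = √1255 = 35.43 min.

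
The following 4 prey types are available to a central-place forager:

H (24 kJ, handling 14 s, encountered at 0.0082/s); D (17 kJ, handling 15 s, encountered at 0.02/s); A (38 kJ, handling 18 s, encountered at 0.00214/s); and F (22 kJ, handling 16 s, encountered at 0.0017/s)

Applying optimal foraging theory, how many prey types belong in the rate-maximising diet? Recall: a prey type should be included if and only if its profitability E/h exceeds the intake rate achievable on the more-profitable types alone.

E/h in descending order: A 2.11, H 1.71, F 1.38, D 1.13 kJ/s. The optimal diet is the largest prefix of this list for which every included type satisfies E_i/h_i > R on the types above it.
Rate on top 1: 0.0783. H: 1.71 > 0.0783 → include.
Rate on top 2: 0.2411. F: 1.38 > 0.2411 → include.
Rate on top 3: 0.2673. D: 1.13 > 0.2673 → include.
Optimal diet: A, H, F, D — 4 of 4 types.

4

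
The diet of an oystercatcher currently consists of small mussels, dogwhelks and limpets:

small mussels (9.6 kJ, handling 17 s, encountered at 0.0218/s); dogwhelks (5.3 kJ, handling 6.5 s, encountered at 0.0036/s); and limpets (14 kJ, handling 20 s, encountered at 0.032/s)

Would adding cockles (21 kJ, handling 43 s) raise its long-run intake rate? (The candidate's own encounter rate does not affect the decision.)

Yes

On small mussels, dogwhelks and limpets alone, R = ΣλE/(1+Σλh) = 0.6764/2.034 = 0.3325 kJ/s.
Profitability of cockles: 21/43 = 0.4884 kJ/s.
0.4884 > 0.3325, so adding cockles raises the average — include it.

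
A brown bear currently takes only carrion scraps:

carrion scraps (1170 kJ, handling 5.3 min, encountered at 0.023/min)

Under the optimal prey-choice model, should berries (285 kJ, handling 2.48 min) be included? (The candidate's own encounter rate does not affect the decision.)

Intake rate on the current diet: R = (0.023×1170) / (1 + 0.023×5.3) = 26.91/1.122 = 23.99 kJ/min.
Profitability of berries: 285/2.48 = 114.9 kJ/min.
114.9 > 23.99, so adding berries raises the average — include it.

Yes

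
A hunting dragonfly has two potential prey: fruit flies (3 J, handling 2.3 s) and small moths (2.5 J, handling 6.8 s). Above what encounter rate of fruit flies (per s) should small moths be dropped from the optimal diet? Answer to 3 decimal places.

Drop small moths once their profitability E₂/h₂ falls below the rate achievable on fruit flies alone: E₂/h₂ = λE₁/(1 + λh₁).
Solve for λ: λE₁h₂ = E₂(1 + λh₁) → λ(E₁h₂ − E₂h₁) = E₂ → λ = E₂/(E₁h₂ − E₂h₁).
λ = 2.5/(3×6.8 − 2.5×2.3) = 2.5/14.65 = 0.1706 per s.

0.171 per s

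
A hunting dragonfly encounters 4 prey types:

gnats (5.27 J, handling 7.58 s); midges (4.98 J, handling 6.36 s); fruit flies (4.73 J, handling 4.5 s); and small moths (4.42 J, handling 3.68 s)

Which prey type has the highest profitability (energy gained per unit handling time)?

Profitability E/h (J/s): gnats = 5.27/7.58 = 0.695, midges = 4.98/6.36 = 0.783, fruit flies = 4.73/4.5 = 1.05, small moths = 4.42/3.68 = 1.2.
Ranked: small moths > fruit flies > midges > gnats.

small moths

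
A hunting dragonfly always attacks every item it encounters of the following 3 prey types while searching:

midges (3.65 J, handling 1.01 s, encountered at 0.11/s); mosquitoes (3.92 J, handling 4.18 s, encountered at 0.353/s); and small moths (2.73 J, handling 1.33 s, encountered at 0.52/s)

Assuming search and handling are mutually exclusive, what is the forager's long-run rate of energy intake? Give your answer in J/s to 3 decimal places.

0.978 J/s

R = (0.11×3.65 + 0.353×3.92 + 0.52×2.73) / (1 + 0.11×1.01 + 0.353×4.18 + 0.52×1.33) = 3.205/3.278 = 0.9776 J/s.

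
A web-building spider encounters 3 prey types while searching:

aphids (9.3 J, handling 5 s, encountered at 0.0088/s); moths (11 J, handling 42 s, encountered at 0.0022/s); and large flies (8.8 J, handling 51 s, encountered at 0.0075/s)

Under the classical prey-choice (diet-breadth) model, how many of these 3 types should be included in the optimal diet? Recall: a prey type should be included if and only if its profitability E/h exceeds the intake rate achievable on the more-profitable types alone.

E/h in descending order: aphids 1.86, moths 0.262, large flies 0.173 J/s. The optimal diet is the largest prefix of this list for which every included type satisfies E_i/h_i > R on the types above it.
Rate on top 1: 0.07839. moths: 0.262 > 0.07839 → include.
Rate on top 2: 0.09331. large flies: 0.173 > 0.09331 → include.
Optimal diet: aphids, moths, large flies — 3 of 3 types.

3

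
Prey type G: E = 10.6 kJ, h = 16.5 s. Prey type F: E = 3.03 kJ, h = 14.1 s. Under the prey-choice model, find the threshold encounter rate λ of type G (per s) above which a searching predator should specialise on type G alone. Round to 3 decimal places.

0.030 per s

Drop type F once their profitability E₂/h₂ falls below the rate achievable on type G alone: E₂/h₂ = λE₁/(1 + λh₁).
Solve for λ: λE₁h₂ = E₂(1 + λh₁) → λ(E₁h₂ − E₂h₁) = E₂ → λ = E₂/(E₁h₂ − E₂h₁).
λ = 3.03/(10.6×14.1 − 3.03×16.5) = 3.03/99.46 = 0.03046 per s.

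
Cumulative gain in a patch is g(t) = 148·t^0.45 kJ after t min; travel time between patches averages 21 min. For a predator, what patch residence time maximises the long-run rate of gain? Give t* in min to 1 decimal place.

By the marginal value theorem, leave when the instantaneous gain rate g'(t) equals the habitat-wide average g(t)/(T + t).
g'(t) = 0.45·148·t^-0.55. Setting 0.45·148·t^-0.55 = 148·t^0.45/(21+t) gives 0.45(21+t) = t, so 0.55·t = 0.45×21.
t* = 0.45×21/0.55 = 17.18 min.

17.2 min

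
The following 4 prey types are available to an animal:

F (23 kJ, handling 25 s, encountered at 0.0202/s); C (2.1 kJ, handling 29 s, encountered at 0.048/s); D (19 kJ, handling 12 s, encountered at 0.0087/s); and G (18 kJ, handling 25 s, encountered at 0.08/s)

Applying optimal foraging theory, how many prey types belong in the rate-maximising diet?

Rank by E/h (kJ/s): D 1.58, F 0.92, G 0.72, C 0.0724. Include each in turn until the next type's E/h falls below the running intake rate.
Rate on top 1: 0.1497. F: 0.92 > 0.1497 → include.
Rate on top 2: 0.3914. G: 0.72 > 0.3914 → include.
Rate on top 3: 0.5735. C: 0.0724 < 0.5735 → exclude; stop.
Optimal diet: D, F, G — 3 of 4 types.

3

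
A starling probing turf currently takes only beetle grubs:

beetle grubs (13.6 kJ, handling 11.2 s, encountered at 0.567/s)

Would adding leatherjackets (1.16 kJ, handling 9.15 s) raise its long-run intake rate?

Intake rate on the current diet: R = (0.567×13.6) / (1 + 0.567×11.2) = 7.711/7.35 = 1.049 kJ/s.
Profitability of leatherjackets: 1.16/9.15 = 0.1268 kJ/s.
0.1268 < 1.049, so adding leatherjackets would lower the average — exclude it.

No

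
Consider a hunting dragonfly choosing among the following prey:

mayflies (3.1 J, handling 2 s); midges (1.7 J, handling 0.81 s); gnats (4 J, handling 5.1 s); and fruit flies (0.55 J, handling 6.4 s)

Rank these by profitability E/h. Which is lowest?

fruit flies

Profitability E/h (J/s): mayflies = 3.1/2 = 1.55, midges = 1.7/0.81 = 2.1, gnats = 4/5.1 = 0.784, fruit flies = 0.55/6.4 = 0.0859.
Ranked: midges > mayflies > gnats > fruit flies.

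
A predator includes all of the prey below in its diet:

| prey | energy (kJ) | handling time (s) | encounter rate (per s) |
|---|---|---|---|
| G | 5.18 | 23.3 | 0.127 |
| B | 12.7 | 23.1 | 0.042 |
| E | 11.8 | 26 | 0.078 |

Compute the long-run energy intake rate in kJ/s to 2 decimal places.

R = Σλ_iE_i / (1 + Σλ_ih_i)
Numerator: 0.127×5.18 + 0.042×12.7 + 0.078×11.8 = 2.112
Denominator: 1 + 0.127×23.3 + 0.042×23.1 + 0.078×26 = 6.957
R = 2.112/6.957 = 0.3035 kJ/s

0.30 kJ/s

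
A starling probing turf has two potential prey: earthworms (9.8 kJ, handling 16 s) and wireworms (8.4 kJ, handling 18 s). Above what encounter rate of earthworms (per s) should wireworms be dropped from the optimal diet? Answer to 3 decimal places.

0.200 per s

At the threshold, the rate on earthworms alone equals the profitability of wireworms: λ·9.8/(1 + λ·16) = 8.4/18 = 0.4667.
Rearranging, λ(9.8 − 0.4667×16) = 0.4667, so λ = 0.4667/2.333 = 0.2 per s.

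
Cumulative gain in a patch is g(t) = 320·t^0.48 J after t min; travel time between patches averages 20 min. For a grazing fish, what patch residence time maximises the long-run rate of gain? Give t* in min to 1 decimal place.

Optimal t* satisfies g'(t*) = g(t*)/(T + t*).
g'(t) = 0.48·320·t^-0.52. Setting 0.48·320·t^-0.52 = 320·t^0.48/(20+t) gives 0.48(20+t) = t, so 0.52·t = 0.48×20.
t* = 0.48×20/0.52 = 18.46 min.

18.5 min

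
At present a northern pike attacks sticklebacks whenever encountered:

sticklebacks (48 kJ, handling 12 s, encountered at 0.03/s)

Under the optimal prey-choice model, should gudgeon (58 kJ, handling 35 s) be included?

Current rate: (0.03×48)/(1 + 0.03×12) = 1.059 kJ/s.
Profitability of gudgeon: 58/35 = 1.657 kJ/s.
Since 1.657 > R, including gudgeon increases the long-run rate.

Yes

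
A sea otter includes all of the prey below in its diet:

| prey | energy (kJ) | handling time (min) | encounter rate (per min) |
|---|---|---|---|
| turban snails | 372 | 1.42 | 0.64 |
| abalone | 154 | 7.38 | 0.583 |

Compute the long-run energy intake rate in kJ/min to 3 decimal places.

52.784 kJ/min

R = Σλ_iE_i / (1 + Σλ_ih_i)
Numerator: 0.64×372 + 0.583×154 = 327.9
Denominator: 1 + 0.64×1.42 + 0.583×7.38 = 6.211
R = 327.9/6.211 = 52.78 kJ/min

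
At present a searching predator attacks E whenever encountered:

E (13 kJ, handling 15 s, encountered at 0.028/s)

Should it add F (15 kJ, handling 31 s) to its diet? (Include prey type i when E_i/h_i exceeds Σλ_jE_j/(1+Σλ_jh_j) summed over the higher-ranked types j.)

Intake rate on the current diet: R = (0.028×13) / (1 + 0.028×15) = 0.364/1.42 = 0.2563 kJ/s.
F: E/h = 15/31 = 0.4839 kJ/s.
Since 0.4839 > R, including F increases the long-run rate.

Yes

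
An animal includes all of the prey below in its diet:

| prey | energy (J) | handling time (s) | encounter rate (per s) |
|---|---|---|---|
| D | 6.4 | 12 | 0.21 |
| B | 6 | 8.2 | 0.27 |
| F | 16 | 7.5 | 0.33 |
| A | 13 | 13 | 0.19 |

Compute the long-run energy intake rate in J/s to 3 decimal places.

R = Σλ_iE_i / (1 + Σλ_ih_i)
Numerator: 0.21×6.4 + 0.27×6 + 0.33×16 + 0.19×13 = 10.71
Denominator: 1 + 0.21×12 + 0.27×8.2 + 0.33×7.5 + 0.19×13 = 10.68
R = 10.71/10.68 = 1.003 J/s

1.003 J/s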